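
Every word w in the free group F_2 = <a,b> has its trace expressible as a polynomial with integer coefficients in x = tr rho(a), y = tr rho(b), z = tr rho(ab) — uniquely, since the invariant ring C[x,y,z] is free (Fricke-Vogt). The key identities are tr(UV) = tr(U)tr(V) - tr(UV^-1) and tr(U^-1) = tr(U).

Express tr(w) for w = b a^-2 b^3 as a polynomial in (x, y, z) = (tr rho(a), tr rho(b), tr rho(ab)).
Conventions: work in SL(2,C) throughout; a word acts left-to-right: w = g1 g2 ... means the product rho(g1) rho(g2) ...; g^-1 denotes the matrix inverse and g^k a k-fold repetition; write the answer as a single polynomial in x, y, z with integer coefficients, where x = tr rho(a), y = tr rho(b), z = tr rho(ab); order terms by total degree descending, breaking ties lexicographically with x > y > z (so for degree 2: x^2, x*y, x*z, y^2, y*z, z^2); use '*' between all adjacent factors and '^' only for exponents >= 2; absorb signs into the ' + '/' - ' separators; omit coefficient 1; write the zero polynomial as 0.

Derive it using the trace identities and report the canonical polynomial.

use: tr(b^2) = tr(b) tr(b) - tr(1)  (reduce the b square) = y^2 - 2
apply: tr(b^3) = tr(b) tr(b^2) - tr(b)  (reduce the b square) = y^3 - 3*y
tr(b^4) = tr(b) tr(b^3) - tr(b^2)  (reduce the b square) = y^4 - 4*y^2 + 2
tr(b a b) = tr(b) tr(a b) - tr(a)  (reduce the b square) = y*z - x
tr(a b^3) = tr(b) tr(b a b) - tr(b a)  (reduce the b square) = y^2*z - x*y - z
use: tr(b^4 a) = tr(b) tr(a b^3) - tr(a b^2)  (reduce the b square) = y^3*z - x*y^2 - 2*y*z + x
use: tr(a^-1 b^4) = tr(b^4) tr(a) - tr(b^4 a)  (eliminate a^-1) = x*y^4 - y^3*z - 3*x*y^2 + 2*y*z + x
apply: tr(b a^-2 b^3) = tr(a^-1 b^4) tr(a) - tr(a^-1 b^4 a)  (eliminate a^-1) = x^2*y^4 - x*y^3*z - 3*x^2*y^2 - y^4 + 2*x*y*z + x^2 + 4*y^2 - 2

x^2*y^4 - x*y^3*z - 3*x^2*y^2 - y^4 + 2*x*y*z + x^2 + 4*y^2 - 2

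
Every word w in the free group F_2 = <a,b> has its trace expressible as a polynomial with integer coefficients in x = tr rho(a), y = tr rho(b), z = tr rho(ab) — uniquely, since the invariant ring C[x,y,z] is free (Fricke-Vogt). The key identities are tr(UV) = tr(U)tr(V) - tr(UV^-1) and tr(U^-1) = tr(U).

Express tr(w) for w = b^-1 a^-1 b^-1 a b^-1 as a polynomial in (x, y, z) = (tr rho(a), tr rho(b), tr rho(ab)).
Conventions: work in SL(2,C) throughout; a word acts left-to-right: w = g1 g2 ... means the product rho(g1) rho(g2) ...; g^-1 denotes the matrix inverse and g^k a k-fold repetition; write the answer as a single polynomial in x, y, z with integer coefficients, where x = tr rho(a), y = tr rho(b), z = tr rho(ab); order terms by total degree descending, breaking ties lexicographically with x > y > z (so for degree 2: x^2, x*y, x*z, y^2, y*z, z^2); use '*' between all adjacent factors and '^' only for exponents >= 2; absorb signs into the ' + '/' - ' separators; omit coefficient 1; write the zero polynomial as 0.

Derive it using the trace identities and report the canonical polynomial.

x*y^2*z - x^2*y - y*z^2 + y

next, trace(a b^-1) = trace(a)*trace(b) - trace(a b) = x*y - z
next, trace(b^-1 a b^-1) = trace(a b^-1)*trace(b) - trace(a) = x*y^2 - y*z - x
next, trace(a^2) = trace(a)*trace(a) - trace(1) = x^2 - 2
trace(a^2 b) = trace(a)*trace(b a) - trace(b) = x*z - y
next, trace(a b^-1 a) = trace(a^2)*trace(b) - trace(a^2 b) = x^2*y - x*z - y
trace(a b a b) = trace(a b)*trace(a b) - trace(1) = z^2 - 2
and trace(a b^-1 a b) = trace(a b a)*trace(b) - trace(a b a b) = x*y*z - y^2 - z^2 + 2
and trace(b^-1 a b^-1 a) = trace(a b^-1 a)*trace(b) - trace(a b^-1 a b) = x^2*y^2 - 2*x*y*z + z^2 - 2
trace(b^-1 a^-1 b^-1 a) = trace(b^-1 a b^-1)*trace(a) - trace(b^-1 a b^-1 a) = x*y*z - x^2 - z^2 + 2
trace(b^-1 a^-1 b^-1 a b^-1) = trace(b^-1 a^-1 b^-1 a)*trace(b) - trace(b^-1 a^-1 b^-1 a b) = x*y^2*z - x^2*y - y*z^2 + y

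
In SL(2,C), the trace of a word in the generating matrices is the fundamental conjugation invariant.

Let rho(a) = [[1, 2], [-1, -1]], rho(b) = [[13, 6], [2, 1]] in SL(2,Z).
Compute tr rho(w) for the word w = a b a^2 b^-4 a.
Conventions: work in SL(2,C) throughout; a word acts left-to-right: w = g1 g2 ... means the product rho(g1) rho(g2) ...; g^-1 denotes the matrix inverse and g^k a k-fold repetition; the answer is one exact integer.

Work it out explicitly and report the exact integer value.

2702

rho(a) = [[1, 2], [-1, -1]]
... * rho(b) = [[13, 6], [2, 1]]  ->  [[17, 8], [-15, -7]]
... * rho(a) = [[1, 2], [-1, -1]]  ->  [[9, 26], [-8, -23]]
... * rho(a) = [[1, 2], [-1, -1]]  ->  [[-17, -8], [15, 7]]
... * rho(b^-1) = [[1, -6], [-2, 13]]  ->  [[-1, -2], [1, 1]]
... * rho(b^-1) = [[1, -6], [-2, 13]]  ->  [[3, -20], [-1, 7]]
... * rho(b^-1) = [[1, -6], [-2, 13]]  ->  [[43, -278], [-15, 97]]
... * rho(b^-1) = [[1, -6], [-2, 13]]  ->  [[599, -3872], [-209, 1351]]
... * rho(a) = [[1, 2], [-1, -1]]  ->  [[4471, 5070], [-1560, -1769]]
tr = 4471 + -1769 = 2702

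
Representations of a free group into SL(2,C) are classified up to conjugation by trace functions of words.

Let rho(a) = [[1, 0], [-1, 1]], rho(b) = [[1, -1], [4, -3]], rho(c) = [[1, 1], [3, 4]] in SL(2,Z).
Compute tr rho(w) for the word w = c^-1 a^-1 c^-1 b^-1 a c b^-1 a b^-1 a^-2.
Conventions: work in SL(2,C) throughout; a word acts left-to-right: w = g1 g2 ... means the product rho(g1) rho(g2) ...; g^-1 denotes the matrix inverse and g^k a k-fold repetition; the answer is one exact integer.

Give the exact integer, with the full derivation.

rho(c^-1) = [[4, -1], [-3, 1]]
... * rho(a^-1) = [[1, 0], [1, 1]]  ->  [[3, -1], [-2, 1]]
... * rho(c^-1) = [[4, -1], [-3, 1]]  ->  [[15, -4], [-11, 3]]
... * rho(b^-1) = [[-3, 1], [-4, 1]]  ->  [[-29, 11], [21, -8]]
... * rho(a) = [[1, 0], [-1, 1]]  ->  [[-40, 11], [29, -8]]
... * rho(c) = [[1, 1], [3, 4]]  ->  [[-7, 4], [5, -3]]
... * rho(b^-1) = [[-3, 1], [-4, 1]]  ->  [[5, -3], [-3, 2]]
... * rho(a) = [[1, 0], [-1, 1]]  ->  [[8, -3], [-5, 2]]
... * rho(b^-1) = [[-3, 1], [-4, 1]]  ->  [[-12, 5], [7, -3]]
... * rho(a^-1) = [[1, 0], [1, 1]]  ->  [[-7, 5], [4, -3]]
... * rho(a^-1) = [[1, 0], [1, 1]]  ->  [[-2, 5], [1, -3]]
tr = -2 + -3 = -5

-5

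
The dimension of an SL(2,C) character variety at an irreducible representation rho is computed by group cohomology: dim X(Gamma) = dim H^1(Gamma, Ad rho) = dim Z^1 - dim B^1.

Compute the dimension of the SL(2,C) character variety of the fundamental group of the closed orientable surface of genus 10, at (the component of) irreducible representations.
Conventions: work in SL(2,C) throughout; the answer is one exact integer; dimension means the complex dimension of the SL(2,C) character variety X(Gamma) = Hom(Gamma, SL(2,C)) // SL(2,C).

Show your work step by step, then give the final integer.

pi_1 of the closed genus-10 surface has 20 generators bound by the single product-of-commutators relator.
Before the relator condition, cocycle space has dim 3*20 = 60.
d_2 is surjective at irreducible rho (its cokernel H^2 is dual to H^0 = 0), so dim Z^1 = 60 - 3 = 57.
dim B^1 = 3 (coboundaries, injective at irreducible rho).
dim H^1 = 57 - 3 = 54 = dim X.

54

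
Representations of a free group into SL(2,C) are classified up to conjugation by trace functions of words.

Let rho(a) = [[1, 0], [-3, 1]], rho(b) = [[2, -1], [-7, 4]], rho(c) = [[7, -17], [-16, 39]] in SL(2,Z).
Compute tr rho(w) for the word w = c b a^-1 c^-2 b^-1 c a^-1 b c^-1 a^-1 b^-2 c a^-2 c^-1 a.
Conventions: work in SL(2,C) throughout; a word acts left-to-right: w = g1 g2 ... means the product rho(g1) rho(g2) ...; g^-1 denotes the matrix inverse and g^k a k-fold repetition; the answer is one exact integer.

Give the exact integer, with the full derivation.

-74679120130543

rho(c) = [[7, -17], [-16, 39]]
... * rho(b) = [[2, -1], [-7, 4]]  ->  [[133, -75], [-305, 172]]
... * rho(a^-1) = [[1, 0], [3, 1]]  ->  [[-92, -75], [211, 172]]
... * rho(c^-1) = [[39, 17], [16, 7]]  ->  [[-4788, -2089], [10981, 4791]]
... * rho(c^-1) = [[39, 17], [16, 7]]  ->  [[-220156, -96019], [504915, 220214]]
... * rho(b^-1) = [[4, 1], [7, 2]]  ->  [[-1552757, -412194], [3561158, 945343]]
... * rho(c) = [[7, -17], [-16, 39]]  ->  [[-4274195, 10321303], [9802618, -23671309]]
... * rho(a^-1) = [[1, 0], [3, 1]]  ->  [[26689714, 10321303], [-61211309, -23671309]]
... * rho(b) = [[2, -1], [-7, 4]]  ->  [[-18869693, 14595498], [43276545, -33473927]]
... * rho(c^-1) = [[39, 17], [16, 7]]  ->  [[-502390059, -218616295], [1152202423, 501383776]]
... * rho(a^-1) = [[1, 0], [3, 1]]  ->  [[-1158238944, -218616295], [2656353751, 501383776]]
... * rho(b^-1) = [[4, 1], [7, 2]]  ->  [[-6163269841, -1595471534], [14135101436, 3659121303]]
... * rho(b^-1) = [[4, 1], [7, 2]]  ->  [[-35821380102, -9354212909], [82154254865, 21453344042]]
... * rho(c) = [[7, -17], [-16, 39]]  ->  [[-101082254170, 244149158283], [231826279383, -559941915067]]
... * rho(a^-1) = [[1, 0], [3, 1]]  ->  [[631365220679, 244149158283], [-1447999465818, -559941915067]]
... * rho(a^-1) = [[1, 0], [3, 1]]  ->  [[1363812695528, 244149158283], [-3127825211019, -559941915067]]
... * rho(c^-1) = [[39, 17], [16, 7]]  ->  [[57095081658120, 24893859931957], [-130944253870813, -57092621992792]]
... * rho(a) = [[1, 0], [-3, 1]]  ->  [[-17586498137751, 24893859931957], [40333612107563, -57092621992792]]
tr = -17586498137751 + -57092621992792 = -74679120130543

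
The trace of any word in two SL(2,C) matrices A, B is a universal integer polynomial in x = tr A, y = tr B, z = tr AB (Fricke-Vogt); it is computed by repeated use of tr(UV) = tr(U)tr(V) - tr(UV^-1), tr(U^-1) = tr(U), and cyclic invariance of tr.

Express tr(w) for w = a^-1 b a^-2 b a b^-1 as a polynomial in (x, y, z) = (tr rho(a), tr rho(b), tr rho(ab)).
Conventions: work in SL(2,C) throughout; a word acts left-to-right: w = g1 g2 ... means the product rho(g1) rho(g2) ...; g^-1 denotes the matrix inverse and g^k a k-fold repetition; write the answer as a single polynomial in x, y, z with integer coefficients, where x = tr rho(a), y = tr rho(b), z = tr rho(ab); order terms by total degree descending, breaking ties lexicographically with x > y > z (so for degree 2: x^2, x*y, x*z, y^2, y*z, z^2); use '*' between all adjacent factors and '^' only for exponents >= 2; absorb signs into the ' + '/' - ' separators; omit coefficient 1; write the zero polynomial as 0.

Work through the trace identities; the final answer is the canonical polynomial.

-x^3*y^2*z + x^4*y + x^2*y^3 + 2*x^2*y*z^2 - x^3*z - x*z^3 - 4*x^2*y - y^3 - y*z^2 + 3*x*z + 3*y

tr(b^2) = tr(b)*tr(b) - tr(1) = y^2 - 2
tr(a b^2) = tr(b)*tr(a b) - tr(a) = y*z - x
tr(b^2 a b) = tr(b)*tr(a b^2) - tr(a b) = y^2*z - x*y - z
tr(a b a b) = tr(a b)*tr(a b) - tr(1) = z^2 - 2
tr(a b a) = tr(a)*tr(b a) - tr(b) = x*z - y
tr(b^2 a b a) = tr(b)*tr(a b a b) - tr(a b a) = y*z^2 - x*z - y
tr(a^-1 b^2 a b) = tr(b^2 a b)*tr(a) - tr(b^2 a b a) = x*y^2*z - x^2*y - y*z^2 + y
tr(b a b^-1 a^-1 b) = tr(a^-1 b^2 a)*tr(b) - tr(a^-1 b^2 a b) = -x*y^2*z + x^2*y + y^3 + y*z^2 - 3*y
tr(a b a b a) = tr(a)*tr(b a b a) - tr(b a b) = x*z^2 - y*z - x
tr(a b a b a b) = tr(b a)*tr(b a b a) - tr(b^-1 a^-1) = z^3 - 3*z
tr(b a b a b^-1 a) = tr(a b a b a)*tr(b) - tr(a b a b a b) = x*y*z^2 - y^2*z - z^3 - x*y + 3*z
tr(b a b^-1 a^-1 b a) = tr(b a b a b^-1)*tr(a) - tr(b a b a b^-1 a) = -x*y*z^2 + x^2*z + y^2*z + z^3 - 3*z
tr(a^-1 b a b^-1 a^-1 b) = tr(b a b^-1 a^-1 b)*tr(a) - tr(b a b^-1 a^-1 b a) = -x^2*y^2*z + x^3*y + x*y^3 + 2*x*y*z^2 - x^2*z - y^2*z - z^3 - 3*x*y + 3*z
tr(a^-1 b a^-2 b a b^-1) = tr(a^-1 b a b^-1 a^-1 b)*tr(a) - tr(a^-1 b a b^-1 a^-1 b a) = -x^3*y^2*z + x^4*y + x^2*y^3 + 2*x^2*y*z^2 - x^3*z - x*z^3 - 4*x^2*y - y^3 - y*z^2 + 3*x*z + 3*y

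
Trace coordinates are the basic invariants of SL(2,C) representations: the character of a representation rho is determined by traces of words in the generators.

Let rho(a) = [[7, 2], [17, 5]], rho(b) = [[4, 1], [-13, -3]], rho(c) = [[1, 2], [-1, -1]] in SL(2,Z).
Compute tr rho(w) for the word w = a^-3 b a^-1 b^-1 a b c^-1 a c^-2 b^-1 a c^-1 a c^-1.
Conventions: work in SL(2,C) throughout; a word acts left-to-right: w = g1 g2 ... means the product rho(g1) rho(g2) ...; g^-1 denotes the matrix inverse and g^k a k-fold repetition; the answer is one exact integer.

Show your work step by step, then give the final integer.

rho(a^-1) = [[5, -2], [-17, 7]]
... * rho(a^-1) = [[5, -2], [-17, 7]]  ->  [[59, -24], [-204, 83]]
... * rho(a^-1) = [[5, -2], [-17, 7]]  ->  [[703, -286], [-2431, 989]]
... * rho(b) = [[4, 1], [-13, -3]]  ->  [[6530, 1561], [-22581, -5398]]
... * rho(a^-1) = [[5, -2], [-17, 7]]  ->  [[6113, -2133], [-21139, 7376]]
... * rho(b^-1) = [[-3, -1], [13, 4]]  ->  [[-46068, -14645], [159305, 50643]]
... * rho(a) = [[7, 2], [17, 5]]  ->  [[-571441, -165361], [1976066, 571825]]
... * rho(b) = [[4, 1], [-13, -3]]  ->  [[-136071, -75358], [470539, 260591]]
... * rho(c^-1) = [[-1, -2], [1, 1]]  ->  [[60713, 196784], [-209948, -680487]]
... * rho(a) = [[7, 2], [17, 5]]  ->  [[3770319, 1105346], [-13037915, -3822331]]
... * rho(c^-1) = [[-1, -2], [1, 1]]  ->  [[-2664973, -6435292], [9215584, 22253499]]
... * rho(c^-1) = [[-1, -2], [1, 1]]  ->  [[-3770319, -1105346], [13037915, 3822331]]
... * rho(b^-1) = [[-3, -1], [13, 4]]  ->  [[-3058541, -651065], [10576558, 2251409]]
... * rho(a) = [[7, 2], [17, 5]]  ->  [[-32477892, -9372407], [112309859, 32410161]]
... * rho(c^-1) = [[-1, -2], [1, 1]]  ->  [[23105485, 55583377], [-79899698, -192209557]]
... * rho(a) = [[7, 2], [17, 5]]  ->  [[1106655804, 324127855], [-3826860355, -1120847181]]
... * rho(c^-1) = [[-1, -2], [1, 1]]  ->  [[-782527949, -1889183753], [2706013174, 6532873529]]
tr = -782527949 + 6532873529 = 5750345580

5750345580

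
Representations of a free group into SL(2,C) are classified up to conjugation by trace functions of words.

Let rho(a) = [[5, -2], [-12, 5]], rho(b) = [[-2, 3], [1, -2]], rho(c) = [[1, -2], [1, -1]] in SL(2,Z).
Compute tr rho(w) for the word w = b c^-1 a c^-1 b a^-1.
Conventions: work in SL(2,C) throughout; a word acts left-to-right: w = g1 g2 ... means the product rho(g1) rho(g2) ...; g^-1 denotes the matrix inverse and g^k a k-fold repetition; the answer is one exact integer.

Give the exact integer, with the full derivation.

-410

rho(b) = [[-2, 3], [1, -2]]
... * rho(c^-1) = [[-1, 2], [-1, 1]]  ->  [[-1, -1], [1, 0]]
... * rho(a) = [[5, -2], [-12, 5]]  ->  [[7, -3], [5, -2]]
... * rho(c^-1) = [[-1, 2], [-1, 1]]  ->  [[-4, 11], [-3, 8]]
... * rho(b) = [[-2, 3], [1, -2]]  ->  [[19, -34], [14, -25]]
... * rho(a^-1) = [[5, 2], [12, 5]]  ->  [[-313, -132], [-230, -97]]
tr = -313 + -97 = -410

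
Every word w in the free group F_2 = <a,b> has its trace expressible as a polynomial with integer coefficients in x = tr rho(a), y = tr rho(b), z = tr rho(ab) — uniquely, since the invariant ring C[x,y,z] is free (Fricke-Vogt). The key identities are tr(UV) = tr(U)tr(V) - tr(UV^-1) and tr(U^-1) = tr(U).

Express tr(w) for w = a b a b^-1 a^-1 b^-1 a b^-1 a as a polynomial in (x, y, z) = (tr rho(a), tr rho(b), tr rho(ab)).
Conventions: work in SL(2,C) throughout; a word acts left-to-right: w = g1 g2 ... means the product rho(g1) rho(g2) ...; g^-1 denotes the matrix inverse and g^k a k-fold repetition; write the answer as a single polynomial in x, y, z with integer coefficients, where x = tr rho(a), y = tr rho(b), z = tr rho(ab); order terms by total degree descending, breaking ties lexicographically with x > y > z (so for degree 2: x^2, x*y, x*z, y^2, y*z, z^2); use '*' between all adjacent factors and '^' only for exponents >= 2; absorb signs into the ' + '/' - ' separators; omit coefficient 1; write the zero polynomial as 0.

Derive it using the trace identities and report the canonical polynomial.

x^3*y^2*z^2 - x^4*y*z - x^2*y^3*z - 2*x^2*y*z^3 + x^3*y^2 + x^3*z^2 + x*y^2*z^2 + x*z^4 + 2*x^2*y*z - x*y^2 - 3*x*z^2 + y*z - x

use: tr(b a^2) = tr(a) tr(b a) - tr(b)  (reduce the a square) = x*z - y
use: tr(a^2 b a) = tr(a) tr(b a^2) - tr(b a)  (reduce the a square) = x^2*z - x*y - z
use: tr(b a b a) = tr(b a) tr(b a) - tr(1)  (split on b) = z^2 - 2
apply: tr(b a b) = tr(b) tr(a b) - tr(a)  (reduce the b square) = y*z - x
use: tr(a^2 b a b) = tr(a) tr(b a b a) - tr(b a b)  (reduce the a square) = x*z^2 - y*z - x
use: tr(b^-1 a^2 b a) = tr(a^2 b a) tr(b) - tr(a^2 b a b)  (eliminate b^-1) = x^2*y*z - x*y^2 - x*z^2 + x
tr(b^-1 a^2 b a b^-1) = tr(b^-1 a^2 b a) tr(b) - tr(b^-1 a^2 b a b)  (eliminate b^-1) = x^2*y^2*z - x*y^3 - x*y*z^2 - x^2*z + 2*x*y + z
use: tr(a^2) = tr(a) tr(a) - tr(1)  (reduce the a square) = x^2 - 2
use: tr(b^2 a^2) = tr(b) tr(a^2 b) - tr(a^2)  (reduce the b square) = x*y*z - x^2 - y^2 + 2
apply: tr(a^2 b^2 a) = tr(a) tr(b^2 a^2) - tr(b^2 a)  (reduce the a square) = x^2*y*z - x^3 - x*y^2 - y*z + 3*x
tr(b^2 a b a) = tr(b) tr(a b a b) - tr(a b a)  (reduce the b square) = y*z^2 - x*z - y
tr(b^2 a b) = tr(b) tr(b a b) - tr(b a)  (reduce the b square) = y^2*z - x*y - z
tr(a^2 b^2 a b) = tr(a) tr(b^2 a b a) - tr(b^2 a b)  (reduce the a square) = x*y*z^2 - x^2*z - y^2*z + z
use: tr(b a b^-1 a^2 b) = tr(a^2 b^2 a) tr(b) - tr(a^2 b^2 a b)  (eliminate b^-1) = x^2*y^2*z - x^3*y - x*y^3 - x*y*z^2 + x^2*z + 3*x*y - z
tr(b a b^2 a^2) = tr(b) tr(a^2 b a b) - tr(a^2 b a)  (reduce the b square) = x*y*z^2 - x^2*z - y^2*z + z
apply: tr(a^2 b a b^2 a) = tr(a) tr(b a b^2 a^2) - tr(b a b^2 a)  (reduce the a square) = x^2*y*z^2 - x^3*z - x*y^2*z - y*z^2 + 2*x*z + y
tr(a b a b a b) = tr(a b) tr(a b a b) - tr(a^-1 b^-1)  (split on a) = z^3 - 3*z
use: tr(b a b^2 a b a) = tr(b) tr(a b a b a b) - tr(a b a b a)  (reduce the b square) = y*z^3 - x*z^2 - 2*y*z + x
use: tr(b a b^2 a b) = tr(b) tr(a b^2 a b) - tr(a b^2 a)  (reduce the b square) = y^2*z^2 - 2*x*y*z + x^2 - 2
apply: tr(a^2 b a b^2 a b) = tr(a) tr(b a b^2 a b a) - tr(b a b^2 a b)  (reduce the a square) = x*y*z^3 - x^2*z^2 - y^2*z^2 + 2
tr(b a b^-1 a^2 b a b) = tr(a^2 b a b^2 a) tr(b) - tr(a^2 b a b^2 a b)  (eliminate b^-1) = x^2*y^2*z^2 - x^3*y*z - x*y^3*z - x*y*z^3 + x^2*z^2 + 2*x*y*z + y^2 - 2
apply: tr(a b a b a b a) = tr(a) tr(b a b a b a) - tr(b a b a b)  (reduce the a square) = x*z^3 - y*z^2 - 2*x*z + y
use: tr(a^2 b a b a b a) = tr(a) tr(a b a b a b a) - tr(a b a b a b)  (reduce the a square) = x^2*z^3 - x*y*z^2 - 2*x^2*z - z^3 + x*y + 3*z
apply: tr(b a b a b a b a) = tr(b a) tr(b a b a b a) - tr(b^-1 a^-1 b^-1 a^-1)  (split on b) = z^4 - 4*z^2 + 2
apply: tr(a^2 b a b a b a b) = tr(a) tr(b a b a b a b a) - tr(b a b a b a b)  (reduce the a square) = x*z^4 - y*z^3 - 3*x*z^2 + 2*y*z + x
apply: tr(b a b^-1 a^2 b a b a) = tr(a^2 b a b a b a) tr(b) - tr(a^2 b a b a b a b)  (eliminate b^-1) = x^2*y*z^3 - x*y^2*z^2 - x*z^4 - 2*x^2*y*z + x*y^2 + 3*x*z^2 + y*z - x
use: tr(a^-1 b a b^-1 a^2 b a b) = tr(b a b^-1 a^2 b a b) tr(a) - tr(b a b^-1 a^2 b a b a)  (eliminate a^-1) = x^3*y^2*z^2 - x^4*y*z - x^2*y^3*z - 2*x^2*y*z^3 + x^3*z^2 + x*y^2*z^2 + x*z^4 + 4*x^2*y*z - 3*x*z^2 - y*z - x
apply: tr(a b^-1 a^2 b a b^-1 a^-1 b) = tr(a^-1 b a b^-1 a^2 b a) tr(b) - tr(a^-1 b a b^-1 a^2 b a b)  (eliminate b^-1) = -x^3*y^2*z^2 + x^4*y*z + 2*x^2*y^3*z + 2*x^2*y*z^3 - x^3*y^2 - x^3*z^2 - x*y^4 - 2*x*y^2*z^2 - x*z^4 - 3*x^2*y*z + 3*x*y^2 + 3*x*z^2 + x
tr(a b a b^-1 a^-1 b^-1 a b^-1 a) = tr(a b^-1 a^2 b a b^-1 a^-1) tr(b) - tr(a b^-1 a^2 b a b^-1 a^-1 b)  (eliminate b^-1) = x^3*y^2*z^2 - x^4*y*z - x^2*y^3*z - 2*x^2*y*z^3 + x^3*y^2 + x^3*z^2 + x*y^2*z^2 + x*z^4 + 2*x^2*y*z - x*y^2 - 3*x*z^2 + y*z - x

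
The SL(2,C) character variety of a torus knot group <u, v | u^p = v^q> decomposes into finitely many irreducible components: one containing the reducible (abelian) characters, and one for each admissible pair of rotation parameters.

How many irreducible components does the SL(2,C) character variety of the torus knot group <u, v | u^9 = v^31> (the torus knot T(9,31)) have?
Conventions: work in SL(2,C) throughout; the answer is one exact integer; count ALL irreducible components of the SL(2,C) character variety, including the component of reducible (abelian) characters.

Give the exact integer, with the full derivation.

121

Gamma = < u, v | u^9 = v^31 > (torus knot T(9,31)); the central element u^9 = v^31 acts as +I or -I in any irreducible SL(2,C) representation.
On an irreducible component, tr(u) is locked at 2*cos(pi*alpha/9) for some alpha in 1..8, and tr(v) at 2*cos(pi*beta/31) for some beta in 1..30.
Consistency of u^9 = (-1)^alpha I with v^31 = (-1)^beta I forces alpha = beta (mod 2).
count pairs: odd alpha (4 choices) x odd beta (15), plus even alpha (4) x even beta (15): 4*15 + 4*15 = 120.
That is 120 components of irreducible characters, and with the reducible (abelian) component the total is 121.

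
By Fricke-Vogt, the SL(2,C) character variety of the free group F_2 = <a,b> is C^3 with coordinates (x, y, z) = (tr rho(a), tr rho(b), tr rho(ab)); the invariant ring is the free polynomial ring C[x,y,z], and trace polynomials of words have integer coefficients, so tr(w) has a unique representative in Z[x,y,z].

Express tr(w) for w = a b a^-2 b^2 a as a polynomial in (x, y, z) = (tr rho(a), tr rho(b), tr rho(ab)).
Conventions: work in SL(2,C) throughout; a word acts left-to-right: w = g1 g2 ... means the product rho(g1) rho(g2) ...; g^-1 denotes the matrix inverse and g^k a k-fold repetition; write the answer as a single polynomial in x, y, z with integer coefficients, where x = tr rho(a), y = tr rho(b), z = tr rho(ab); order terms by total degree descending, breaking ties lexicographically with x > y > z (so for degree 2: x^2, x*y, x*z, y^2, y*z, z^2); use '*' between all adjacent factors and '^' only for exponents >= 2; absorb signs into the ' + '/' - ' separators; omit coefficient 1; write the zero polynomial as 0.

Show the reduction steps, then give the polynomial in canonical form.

reduce: trace(b^2 a) = trace(b) * trace(a b) - trace(a) = y*z - x
trace(b^2) = trace(b) * trace(b) - trace(1) = y^2 - 2
reduce: trace(b a^2 b) = trace(a) * trace(b^2 a) - trace(b^2) = x*y*z - x^2 - y^2 + 2
so trace(b a^2) = trace(a) * trace(b a) - trace(b) = x*z - y
trace(b^2 a^2 b) = trace(b) * trace(b a^2 b) - trace(b a^2) = x*y^2*z - x^2*y - y^3 - x*z + 3*y
trace(a b a b) = trace(a b) * trace(a b) - trace(1)   [split at repeated a] = z^2 - 2
so trace(b a b^2 a) = trace(b) * trace(a b a b) - trace(a b a) = y*z^2 - x*z - y
so trace(b a b^2) = trace(b) * trace(b a b) - trace(b a) = y^2*z - x*y - z
reduce: trace(b^2 a^2 b a) = trace(a) * trace(b a b^2 a) - trace(b a b^2) = x*y*z^2 - x^2*z - y^2*z + z
trace(b^2 a^2 b a^-1) = trace(b^2 a^2 b) * trace(a) - trace(b^2 a^2 b a) = x^2*y^2*z - x^3*y - x*y^3 - x*y*z^2 + y^2*z + 3*x*y - z
trace(a b a^-2 b^2 a) = trace(b^2 a^2 b a^-1) * trace(a) - trace(b^2 a^2 b) = x^3*y^2*z - x^4*y - x^2*y^3 - x^2*y*z^2 + 4*x^2*y + y^3 - 3*y

x^3*y^2*z - x^4*y - x^2*y^3 - x^2*y*z^2 + 4*x^2*y + y^3 - 3*y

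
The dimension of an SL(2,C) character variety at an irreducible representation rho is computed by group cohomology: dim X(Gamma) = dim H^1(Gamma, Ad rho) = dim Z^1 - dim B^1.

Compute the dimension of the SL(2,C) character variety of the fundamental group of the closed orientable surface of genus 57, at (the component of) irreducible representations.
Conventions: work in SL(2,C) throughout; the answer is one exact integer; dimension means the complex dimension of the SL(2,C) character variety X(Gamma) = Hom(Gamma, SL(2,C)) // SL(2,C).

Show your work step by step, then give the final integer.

pi_1 of the closed genus-57 surface has 114 generators bound by the single product-of-commutators relator.
Unconstrained cocycle data is one sl_2 vector per generator (342 dimensions), cut by the relator condition d_2(z) = 0.
H^2 = coker(d_2) is dual to H^0 = 0 at irreducible rho (Poincare duality), so d_2 is onto: dim Z^1 = 339.
Coboundaries contribute dim B^1 = 3 (injective at irreducible rho).
Hence dim X = 339 - 3 = 336.

336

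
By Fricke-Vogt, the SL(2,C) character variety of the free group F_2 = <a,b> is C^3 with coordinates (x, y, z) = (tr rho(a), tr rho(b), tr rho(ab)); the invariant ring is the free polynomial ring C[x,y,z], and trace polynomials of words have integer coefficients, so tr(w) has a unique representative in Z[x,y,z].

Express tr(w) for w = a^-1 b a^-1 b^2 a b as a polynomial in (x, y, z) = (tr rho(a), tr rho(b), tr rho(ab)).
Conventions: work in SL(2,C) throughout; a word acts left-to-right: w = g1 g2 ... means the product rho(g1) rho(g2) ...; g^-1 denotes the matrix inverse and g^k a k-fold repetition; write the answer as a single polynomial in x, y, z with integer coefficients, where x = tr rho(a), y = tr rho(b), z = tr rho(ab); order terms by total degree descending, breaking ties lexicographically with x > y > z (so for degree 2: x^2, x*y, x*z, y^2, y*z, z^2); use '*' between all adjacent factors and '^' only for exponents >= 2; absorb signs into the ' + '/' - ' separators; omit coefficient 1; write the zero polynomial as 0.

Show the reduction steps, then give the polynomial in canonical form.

x^2*y^3*z - x^3*y^2 - 2*x*y^2*z^2 + x^2*y*z + y*z^3 + x*y^2 - 2*y*z + x

trace(b a b) = trace(b) * trace(a b) - trace(a)   [square of b] = y*z - x
trace(a b^3) = trace(b) * trace(b a b) - trace(b a)   [square of b] = y^2*z - x*y - z
so trace(b^2 a b^2) = trace(b) * trace(a b^3) - trace(a b^2)   [square of b] = y^3*z - x*y^2 - 2*y*z + x
so trace(a b a b) = trace(b a) * trace(b a) - trace(1)   [split at a repeated b] = z^2 - 2
trace(a b a) = trace(a) * trace(b a) - trace(b)   [square of a] = x*z - y
reduce: trace(a b^2 a b) = trace(b) * trace(a b a b) - trace(a b a)   [square of b] = y*z^2 - x*z - y
reduce: trace(b^2) = trace(b) * trace(b) - trace(1)   [square of b] = y^2 - 2
reduce: trace(a b^2 a) = trace(a) * trace(b^2 a) - trace(b^2)   [square of a] = x*y*z - x^2 - y^2 + 2
so trace(b^2 a b^2 a) = trace(b) * trace(a b^2 a b) - trace(a b^2 a)   [square of b] = y^2*z^2 - 2*x*y*z + x^2 - 2
reduce: trace(b a^-1 b^2 a b) = trace(b^2 a b^2) * trace(a) - trace(b^2 a b^2 a)   [inverse elimination on a] = x*y^3*z - x^2*y^2 - y^2*z^2 + 2
trace(b^2 a b a b) = trace(b) * trace(b a b a b) - trace(b a b a)   [square of b] = y^2*z^2 - x*y*z - y^2 - z^2 + 2
trace(a b a b a b) = trace(b a) * trace(b a b a) - trace(b^-1 a^-1)   [split at a repeated b] = z^3 - 3*z
reduce: trace(a b a b a) = trace(a) * trace(b a b a) - trace(b a b)   [square of a] = x*z^2 - y*z - x
trace(b^2 a b a b a) = trace(b) * trace(a b a b a b) - trace(a b a b a)   [square of b] = y*z^3 - x*z^2 - 2*y*z + x
trace(b a^-1 b^2 a b a) = trace(b^2 a b a b) * trace(a) - trace(b^2 a b a b a)   [inverse elimination on a] = x*y^2*z^2 - x^2*y*z - y*z^3 - x*y^2 + 2*y*z + x
trace(a^-1 b a^-1 b^2 a b) = trace(b a^-1 b^2 a b) * trace(a) - trace(b a^-1 b^2 a b a)   [inverse elimination on a] = x^2*y^3*z - x^3*y^2 - 2*x*y^2*z^2 + x^2*y*z + y*z^3 + x*y^2 - 2*y*z + x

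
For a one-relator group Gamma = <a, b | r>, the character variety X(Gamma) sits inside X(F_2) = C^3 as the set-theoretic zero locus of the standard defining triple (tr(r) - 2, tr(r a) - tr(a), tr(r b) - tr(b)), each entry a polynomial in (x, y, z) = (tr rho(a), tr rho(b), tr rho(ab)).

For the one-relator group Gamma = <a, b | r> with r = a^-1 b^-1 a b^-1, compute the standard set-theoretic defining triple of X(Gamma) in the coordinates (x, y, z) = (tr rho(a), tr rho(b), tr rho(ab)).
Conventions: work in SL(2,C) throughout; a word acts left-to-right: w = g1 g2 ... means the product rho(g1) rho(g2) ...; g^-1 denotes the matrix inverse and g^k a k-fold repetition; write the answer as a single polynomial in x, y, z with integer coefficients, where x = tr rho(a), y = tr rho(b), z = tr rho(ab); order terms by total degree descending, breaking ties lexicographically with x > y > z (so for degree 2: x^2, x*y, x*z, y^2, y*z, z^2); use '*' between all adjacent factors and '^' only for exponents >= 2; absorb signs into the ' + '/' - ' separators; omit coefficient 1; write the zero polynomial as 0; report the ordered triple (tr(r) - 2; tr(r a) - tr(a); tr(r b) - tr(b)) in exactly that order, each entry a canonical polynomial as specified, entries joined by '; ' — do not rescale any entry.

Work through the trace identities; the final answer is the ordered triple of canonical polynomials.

apply: tr(b^-1) = tr(b) = y
tr(a b a) = tr(a)*tr(b a) - tr(b)   [square of a] = x*z - y
tr(a b a b) = tr(a b)*tr(a b) - tr(1)   [split at a repeated a] = z^2 - 2
tr(b a b^-1 a) = tr(a b a)*tr(b) - tr(a b a b)   [inverse elimination on b] = x*y*z - y^2 - z^2 + 2
tr(a b^-1 a^-1 b) = tr(b a b^-1)*tr(a) - tr(b a b^-1 a)   [inverse elimination on a] = -x*y*z + x^2 + y^2 + z^2 - 2
tr(a^-1 b^-1 a b^-1) = tr(a b^-1 a^-1)*tr(b) - tr(a b^-1 a^-1 b)   [inverse elimination on b] = x*y*z - x^2 - z^2 + 2
apply: tr(a b^-1) = tr(a)*tr(b) - tr(a b)   [inverse elimination on b] = x*y - z
use: tr(b^-1 a b^-1) = tr(a b^-1)*tr(b) - tr(a)   [inverse elimination on b] = x*y^2 - y*z - x
assemble the triple (tr(r) - 2; tr(r a) - x; tr(r b) - y)

x*y*z - x^2 - z^2; x*y^2 - y*z - 2*x; 0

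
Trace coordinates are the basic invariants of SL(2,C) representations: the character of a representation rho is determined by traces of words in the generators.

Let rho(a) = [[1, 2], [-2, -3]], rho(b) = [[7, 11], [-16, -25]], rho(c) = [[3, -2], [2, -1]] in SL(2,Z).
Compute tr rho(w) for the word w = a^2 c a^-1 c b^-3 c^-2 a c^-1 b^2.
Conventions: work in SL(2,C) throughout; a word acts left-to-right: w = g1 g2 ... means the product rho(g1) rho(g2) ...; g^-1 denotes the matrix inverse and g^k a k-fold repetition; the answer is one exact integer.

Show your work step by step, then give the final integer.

rho(a) = [[1, 2], [-2, -3]]
... * rho(a) = [[1, 2], [-2, -3]]  ->  [[-3, -4], [4, 5]]
... * rho(c) = [[3, -2], [2, -1]]  ->  [[-17, 10], [22, -13]]
... * rho(a^-1) = [[-3, -2], [2, 1]]  ->  [[71, 44], [-92, -57]]
... * rho(c) = [[3, -2], [2, -1]]  ->  [[301, -186], [-390, 241]]
... * rho(b^-1) = [[-25, -11], [16, 7]]  ->  [[-10501, -4613], [13606, 5977]]
... * rho(b^-1) = [[-25, -11], [16, 7]]  ->  [[188717, 83220], [-244518, -107827]]
... * rho(b^-1) = [[-25, -11], [16, 7]]  ->  [[-3386405, -1493347], [4387718, 1934909]]
... * rho(c^-1) = [[-1, 2], [-2, 3]]  ->  [[6373099, -11252851], [-8257536, 14580163]]
... * rho(c^-1) = [[-1, 2], [-2, 3]]  ->  [[16132603, -21012355], [-20902790, 27225417]]
... * rho(a) = [[1, 2], [-2, -3]]  ->  [[58157313, 95302271], [-75353624, -123481831]]
... * rho(c^-1) = [[-1, 2], [-2, 3]]  ->  [[-248761855, 402221439], [322317286, -521152741]]
... * rho(b) = [[7, 11], [-16, -25]]  ->  [[-8176876009, -12791916380], [10594664858, 16574308671]]
... * rho(b) = [[7, 11], [-16, -25]]  ->  [[147432530017, 229852273401], [-191026284730, -297816403337]]
tr = 147432530017 + -297816403337 = -150383873320

-150383873320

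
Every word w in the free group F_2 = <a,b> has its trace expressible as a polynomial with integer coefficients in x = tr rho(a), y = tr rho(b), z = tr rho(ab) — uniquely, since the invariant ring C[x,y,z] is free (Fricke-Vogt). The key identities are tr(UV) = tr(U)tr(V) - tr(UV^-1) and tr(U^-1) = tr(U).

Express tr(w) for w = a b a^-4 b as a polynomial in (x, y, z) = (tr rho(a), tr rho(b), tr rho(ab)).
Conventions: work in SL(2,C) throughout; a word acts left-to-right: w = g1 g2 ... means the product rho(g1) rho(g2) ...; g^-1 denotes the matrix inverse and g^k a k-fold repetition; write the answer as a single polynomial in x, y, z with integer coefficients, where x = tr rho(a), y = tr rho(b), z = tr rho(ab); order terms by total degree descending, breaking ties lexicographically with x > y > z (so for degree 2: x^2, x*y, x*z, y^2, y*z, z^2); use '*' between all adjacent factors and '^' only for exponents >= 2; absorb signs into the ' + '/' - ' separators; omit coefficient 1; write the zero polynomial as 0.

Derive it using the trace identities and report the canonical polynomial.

x^4*y*z - x^5 - x^3*z^2 - 3*x^2*y*z + 5*x^3 + 2*x*z^2 + y*z - 5*x

use: trace(b a b) = trace(b) trace(a b) - trace(a) = y*z - x
use: trace(b a b a) = trace(a b) trace(a b) - trace(1)   [split at repeated a] = z^2 - 2
trace(b a b a^-1) = trace(b a b) trace(a) - trace(b a b a) = x*y*z - x^2 - z^2 + 2
trace(a^-1 b a b a^-1) = trace(b a b a^-1) trace(a) - trace(b a b) = x^2*y*z - x^3 - x*z^2 - y*z + 3*x
use: trace(a^-3 b a b) = trace(a^-1 b a b a^-1) trace(a) - trace(a^-1 b a b) = x^3*y*z - x^4 - x^2*z^2 - 2*x*y*z + 4*x^2 + z^2 - 2
use: trace(a b a^-4 b) = trace(a^-3 b a b) trace(a) - trace(a^-3 b a b a) = x^4*y*z - x^5 - x^3*z^2 - 3*x^2*y*z + 5*x^3 + 2*x*z^2 + y*z - 5*x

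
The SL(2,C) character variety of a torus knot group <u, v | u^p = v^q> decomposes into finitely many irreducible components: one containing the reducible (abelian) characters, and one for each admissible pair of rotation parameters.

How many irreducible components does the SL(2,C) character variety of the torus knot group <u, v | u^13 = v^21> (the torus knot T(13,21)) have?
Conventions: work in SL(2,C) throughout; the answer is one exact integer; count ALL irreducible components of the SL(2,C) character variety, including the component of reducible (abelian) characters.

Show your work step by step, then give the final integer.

Gamma = < u, v | u^13 = v^21 > (torus knot T(13,21)); the central element u^13 = v^21 acts as +I or -I in any irreducible SL(2,C) representation.
On an irreducible component, tr(u) is locked at 2*cos(pi*alpha/13) for some alpha in 1..12, and tr(v) at 2*cos(pi*beta/21) for some beta in 1..20.
The two central values (-1)^alpha I and (-1)^beta I must be the same matrix, so alpha and beta share a parity.
Counting: 6 odd alphas x 10 odd betas + 6 even alphas x 10 even betas = 60 + 60 = 120.
components with irreducible characters: 120; plus the single component of reducible (abelian) characters: total 121.

121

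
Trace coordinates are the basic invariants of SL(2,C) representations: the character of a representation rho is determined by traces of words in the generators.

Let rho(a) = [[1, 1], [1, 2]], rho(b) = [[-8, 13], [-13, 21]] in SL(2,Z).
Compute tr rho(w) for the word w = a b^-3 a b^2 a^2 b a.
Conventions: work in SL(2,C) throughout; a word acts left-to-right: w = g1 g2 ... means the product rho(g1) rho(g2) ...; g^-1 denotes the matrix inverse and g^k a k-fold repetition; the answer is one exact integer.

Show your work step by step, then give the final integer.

rho(a) = [[1, 1], [1, 2]]
... * rho(b^-1) = [[21, -13], [13, -8]]  ->  [[34, -21], [47, -29]]
... * rho(b^-1) = [[21, -13], [13, -8]]  ->  [[441, -274], [610, -379]]
... * rho(b^-1) = [[21, -13], [13, -8]]  ->  [[5699, -3541], [7883, -4898]]
... * rho(a) = [[1, 1], [1, 2]]  ->  [[2158, -1383], [2985, -1913]]
... * rho(b) = [[-8, 13], [-13, 21]]  ->  [[715, -989], [989, -1368]]
... * rho(b) = [[-8, 13], [-13, 21]]  ->  [[7137, -11474], [9872, -15871]]
... * rho(a) = [[1, 1], [1, 2]]  ->  [[-4337, -15811], [-5999, -21870]]
... * rho(a) = [[1, 1], [1, 2]]  ->  [[-20148, -35959], [-27869, -49739]]
... * rho(b) = [[-8, 13], [-13, 21]]  ->  [[628651, -1017063], [869559, -1406816]]
... * rho(a) = [[1, 1], [1, 2]]  ->  [[-388412, -1405475], [-537257, -1944073]]
tr = -388412 + -1944073 = -2332485

-2332485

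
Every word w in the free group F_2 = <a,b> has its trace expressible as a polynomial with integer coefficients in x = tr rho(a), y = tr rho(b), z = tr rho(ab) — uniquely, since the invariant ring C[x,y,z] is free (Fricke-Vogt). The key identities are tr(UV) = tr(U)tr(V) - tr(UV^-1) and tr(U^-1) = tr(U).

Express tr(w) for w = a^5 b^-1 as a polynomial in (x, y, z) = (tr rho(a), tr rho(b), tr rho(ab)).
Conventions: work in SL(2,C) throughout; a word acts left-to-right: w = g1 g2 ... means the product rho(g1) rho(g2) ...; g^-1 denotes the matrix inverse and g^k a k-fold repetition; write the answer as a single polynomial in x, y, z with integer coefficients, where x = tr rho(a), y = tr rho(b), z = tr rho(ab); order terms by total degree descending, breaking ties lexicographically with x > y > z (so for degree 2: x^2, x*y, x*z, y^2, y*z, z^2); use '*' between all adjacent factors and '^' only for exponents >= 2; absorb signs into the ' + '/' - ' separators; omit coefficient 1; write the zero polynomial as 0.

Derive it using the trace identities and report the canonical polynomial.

x^5*y - x^4*z - 4*x^3*y + 3*x^2*z + 3*x*y - z

tr(a^2) = tr(a) tr(a) - tr(1) = x^2 - 2
tr(a^3) = tr(a) tr(a^2) - tr(a) = x^3 - 3*x
tr(a^4) = tr(a) tr(a^3) - tr(a^2) = x^4 - 4*x^2 + 2
tr(a^5) = tr(a) tr(a^4) - tr(a^3) = x^5 - 5*x^3 + 5*x
tr(b a^2) = tr(a) tr(b a) - tr(b) = x*z - y
tr(b a^3) = tr(a) tr(b a^2) - tr(b a) = x^2*z - x*y - z
tr(a b a^3) = tr(a) tr(b a^3) - tr(b a^2) = x^3*z - x^2*y - 2*x*z + y
tr(a^5 b) = tr(a) tr(a b a^3) - tr(a b a^2) = x^4*z - x^3*y - 3*x^2*z + 2*x*y + z
tr(a^5 b^-1) = tr(a^5) tr(b) - tr(a^5 b) = x^5*y - x^4*z - 4*x^3*y + 3*x^2*z + 3*x*y - z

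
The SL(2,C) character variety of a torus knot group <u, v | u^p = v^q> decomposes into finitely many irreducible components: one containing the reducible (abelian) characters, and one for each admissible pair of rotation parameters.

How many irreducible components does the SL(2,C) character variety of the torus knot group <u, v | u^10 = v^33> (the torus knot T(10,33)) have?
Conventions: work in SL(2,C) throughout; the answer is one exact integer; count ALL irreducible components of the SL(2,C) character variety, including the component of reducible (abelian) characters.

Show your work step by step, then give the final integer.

In the torus knot group T(10,33), u^10 = v^33 is central, so an irreducible representation sends it to +I or -I (Schur).
On an irreducible component, tr(u) is locked at 2*cos(pi*alpha/10) for some alpha in 1..9, and tr(v) at 2*cos(pi*beta/33) for some beta in 1..32.
u^10 = (-1)^alpha I and v^33 = (-1)^beta I must agree, so alpha and beta have equal parity.
count pairs: odd alpha (5 choices) x odd beta (16), plus even alpha (4) x even beta (16): 5*16 + 4*16 = 144.
components with irreducible characters: 144; plus the single component of reducible (abelian) characters: total 145.

145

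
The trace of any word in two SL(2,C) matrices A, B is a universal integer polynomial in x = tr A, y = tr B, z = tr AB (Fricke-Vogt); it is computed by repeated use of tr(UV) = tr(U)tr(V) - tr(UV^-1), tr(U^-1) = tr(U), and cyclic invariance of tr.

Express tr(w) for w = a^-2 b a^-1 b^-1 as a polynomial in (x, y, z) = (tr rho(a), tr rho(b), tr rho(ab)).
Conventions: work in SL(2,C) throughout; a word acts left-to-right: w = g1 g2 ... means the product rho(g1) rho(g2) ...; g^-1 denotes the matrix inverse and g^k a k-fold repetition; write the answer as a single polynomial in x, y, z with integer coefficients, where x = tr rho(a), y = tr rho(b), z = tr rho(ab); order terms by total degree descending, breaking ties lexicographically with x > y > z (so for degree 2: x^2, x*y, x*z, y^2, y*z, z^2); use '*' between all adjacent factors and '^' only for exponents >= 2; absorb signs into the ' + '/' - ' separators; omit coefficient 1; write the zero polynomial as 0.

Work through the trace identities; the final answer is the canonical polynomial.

tr(b a^-1) = tr(b)*tr(a) - tr(b a) = x*y - z
tr(a^-1 b a^-1) = tr(b a^-1)*tr(a) - tr(b) = x^2*y - x*z - y
tr(b^2) = tr(b)*tr(b) - tr(1) = y^2 - 2
tr(b^2 a) = tr(b)*tr(a b) - tr(a) = y*z - x
tr(b a^-1 b) = tr(b^2)*tr(a) - tr(b^2 a) = x*y^2 - y*z - x
use: tr(b a b a) = tr(b a)*tr(b a) - tr(1)   [split at repeated b] = z^2 - 2
apply: tr(b a^-1 b a) = tr(b a b)*tr(a) - tr(b a b a) = x*y*z - x^2 - z^2 + 2
apply: tr(a^-1 b a^-1 b) = tr(b a^-1 b)*tr(a) - tr(b a^-1 b a) = x^2*y^2 - 2*x*y*z + z^2 - 2
tr(a^-1 b a^-1 b^-1) = tr(a^-1 b a^-1)*tr(b) - tr(a^-1 b a^-1 b) = x*y*z - y^2 - z^2 + 2
use: tr(a^-2 b a^-1 b^-1) = tr(a^-1 b a^-1 b^-1)*tr(a) - tr(a^-1 b a^-1 b^-1 a) = x^2*y*z - x*y^2 - x*z^2 + x

x^2*y*z - x*y^2 - x*z^2 + x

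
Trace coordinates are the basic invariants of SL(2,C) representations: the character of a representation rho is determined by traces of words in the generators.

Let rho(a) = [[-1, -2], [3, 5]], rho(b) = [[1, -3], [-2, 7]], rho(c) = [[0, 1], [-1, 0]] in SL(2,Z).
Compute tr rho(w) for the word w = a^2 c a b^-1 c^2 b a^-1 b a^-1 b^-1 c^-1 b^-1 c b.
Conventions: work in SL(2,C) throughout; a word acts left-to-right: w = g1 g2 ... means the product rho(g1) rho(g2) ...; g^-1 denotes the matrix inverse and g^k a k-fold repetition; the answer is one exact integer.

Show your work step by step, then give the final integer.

rho(a) = [[-1, -2], [3, 5]]
... * rho(a) = [[-1, -2], [3, 5]]  ->  [[-5, -8], [12, 19]]
... * rho(c) = [[0, 1], [-1, 0]]  ->  [[8, -5], [-19, 12]]
... * rho(a) = [[-1, -2], [3, 5]]  ->  [[-23, -41], [55, 98]]
... * rho(b^-1) = [[7, 3], [2, 1]]  ->  [[-243, -110], [581, 263]]
... * rho(c) = [[0, 1], [-1, 0]]  ->  [[110, -243], [-263, 581]]
... * rho(c) = [[0, 1], [-1, 0]]  ->  [[243, 110], [-581, -263]]
... * rho(b) = [[1, -3], [-2, 7]]  ->  [[23, 41], [-55, -98]]
... * rho(a^-1) = [[5, 2], [-3, -1]]  ->  [[-8, 5], [19, -12]]
... * rho(b) = [[1, -3], [-2, 7]]  ->  [[-18, 59], [43, -141]]
... * rho(a^-1) = [[5, 2], [-3, -1]]  ->  [[-267, -95], [638, 227]]
... * rho(b^-1) = [[7, 3], [2, 1]]  ->  [[-2059, -896], [4920, 2141]]
... * rho(c^-1) = [[0, -1], [1, 0]]  ->  [[-896, 2059], [2141, -4920]]
... * rho(b^-1) = [[7, 3], [2, 1]]  ->  [[-2154, -629], [5147, 1503]]
... * rho(c) = [[0, 1], [-1, 0]]  ->  [[629, -2154], [-1503, 5147]]
... * rho(b) = [[1, -3], [-2, 7]]  ->  [[4937, -16965], [-11797, 40538]]
tr = 4937 + 40538 = 45475

45475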